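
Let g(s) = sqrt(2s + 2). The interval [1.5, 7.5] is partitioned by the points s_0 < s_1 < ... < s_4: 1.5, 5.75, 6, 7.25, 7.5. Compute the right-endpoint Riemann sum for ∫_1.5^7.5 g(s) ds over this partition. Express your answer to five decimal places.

Subinterval widths: 4.25, 0.25, 1.25, 0.25.
Right endpoints: 5.75, 6, 7.25, 7.5.
g(5.75) ≈ 3.67423, g(6) ≈ 3.74166, g(7.25) ≈ 4.06202, g(7.5) ≈ 4.12311.
Sum = Σ Δs_i · g(s_i).
Sum ≈ 22.65921.

22.65921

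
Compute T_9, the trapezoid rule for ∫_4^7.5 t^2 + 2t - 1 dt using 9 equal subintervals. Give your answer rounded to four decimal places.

Δt = (7.5 − 4)/9 = 7/18.
f(4) = 23, f(79/18) = 8761/324, f(43/9) = 2542/81, f(31/6) = 1297/36, f(50/9) = 3319/81, f(107/18) = 14977/324, f(19/3) = 466/9, f(121/18) = 18673/324, f(64/9) = 5167/81, f(7.5) = 70.25.
T_9 = (Δt/2)·[f(t_0) + 2f(t_1) + ... + 2f(t_{8}) + f(t_9)].
Sum ≈ 156.1299.

156.1299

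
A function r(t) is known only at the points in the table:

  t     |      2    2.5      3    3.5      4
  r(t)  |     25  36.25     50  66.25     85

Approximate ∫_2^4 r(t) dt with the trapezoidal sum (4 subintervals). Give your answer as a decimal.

103.75

Δt = 0.5.
T_4 = (0.5/2)·[25 + 2·36.25 + 2·50 + 2·66.25 + 85] = 103.75.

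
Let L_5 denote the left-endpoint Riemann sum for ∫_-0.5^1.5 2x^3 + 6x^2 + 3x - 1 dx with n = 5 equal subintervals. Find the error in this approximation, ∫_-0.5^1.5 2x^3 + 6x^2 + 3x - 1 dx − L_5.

Exact integral: ∫_-0.5^1.5 f(x) dx = 10.5.
L_5 = 5.98.
Error = 10.5 − 5.98 = 4.52.

4.52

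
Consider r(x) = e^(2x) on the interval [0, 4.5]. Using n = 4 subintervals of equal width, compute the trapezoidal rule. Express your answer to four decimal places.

Δx = (4.5 − 0)/4 = 1.125.
r(0) ≈ 1.0000, r(1.125) ≈ 9.4877, r(2.25) ≈ 90.0171, r(3.375) ≈ 854.0588, r(4.5) ≈ 8103.0839.
T_4 = (Δx/2)·[r(x_0) + 2r(x_1) + 2r(x_2) + 2r(x_3) + r(x_4)].
Sum ≈ 5631.3063.

5631.3063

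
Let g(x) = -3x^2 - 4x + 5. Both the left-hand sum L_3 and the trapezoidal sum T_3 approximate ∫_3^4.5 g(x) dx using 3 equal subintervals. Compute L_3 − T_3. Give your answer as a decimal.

9.9375

L_3 = -69.375.
T_3 = -79.3125.
L_3 − T_3 = 9.9375.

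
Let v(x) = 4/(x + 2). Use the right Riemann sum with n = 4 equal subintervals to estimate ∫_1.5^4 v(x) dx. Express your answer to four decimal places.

2.0142

Δx = (4 − 1.5)/4 = 0.625.
Right endpoints: 2.125, 2.75, 3.375, 4.
v(2.125) = 32/33, v(2.75) = 16/19, v(3.375) = 32/43, v(4) = 2/3.
Sum = Δx · [v(2.125) + v(2.75) + v(3.375) + v(4)].
Sum ≈ 2.0142.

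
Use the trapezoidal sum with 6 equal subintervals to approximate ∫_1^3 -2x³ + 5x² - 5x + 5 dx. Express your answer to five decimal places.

-6.92593

Δx = (3 − 1)/6 = 1/3.
f(1) = 3, f(4/3) = 67/27, f(5/3) = 35/27, f(2) = -1, f(7/3) = -131/27, f(8/3) = -289/27, f(3) = -19.
T_6 = (Δx/2)·[f(x_0) + 2f(x_1) + ... + 2f(x_{5}) + f(x_6)].
Sum ≈ -6.92593.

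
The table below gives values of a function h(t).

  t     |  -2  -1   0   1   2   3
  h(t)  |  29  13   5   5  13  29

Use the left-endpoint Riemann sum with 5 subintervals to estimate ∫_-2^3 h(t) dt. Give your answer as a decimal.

Δt = 1.
Sum = 1·[29 + 13 + 5 + 5 + 13] = 65.

65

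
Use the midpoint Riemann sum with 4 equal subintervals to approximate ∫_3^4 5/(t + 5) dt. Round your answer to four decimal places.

Δt = (4 − 3)/4 = 0.25.
Midpoints: 3.125, 3.375, 3.625, 3.875.
f(3.125) = 8/13, f(3.375) = 40/67, f(3.625) = 40/69, f(3.875) = 40/71.
Sum = Δt · [f(3.125) + f(3.375) + f(3.625) + f(3.875)].
Sum ≈ 0.5889.

0.5889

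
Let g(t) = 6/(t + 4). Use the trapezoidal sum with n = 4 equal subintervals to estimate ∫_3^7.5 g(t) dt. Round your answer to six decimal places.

2.986722

Δt = (7.5 − 3)/4 = 1.125.
g(3) = 6/7, g(4.125) = 48/65, g(5.25) = 24/37, g(6.375) = 48/83, g(7.5) = 12/23.
T_4 = (Δt/2)·[g(t_0) + 2g(t_1) + 2g(t_2) + 2g(t_3) + g(t_4)].
Sum ≈ 2.986722.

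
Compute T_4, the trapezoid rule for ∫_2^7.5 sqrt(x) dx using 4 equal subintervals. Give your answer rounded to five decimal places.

Δx = (7.5 − 2)/4 = 1.375.
f(2) ≈ 1.41421, f(3.375) ≈ 1.83712, f(4.75) ≈ 2.17945, f(6.125) ≈ 2.47487, f(7.5) ≈ 2.73861.
T_4 = (Δx/2)·[f(x_0) + 2f(x_1) + 2f(x_2) + 2f(x_3) + f(x_4)].
Sum ≈ 11.78080.

11.78080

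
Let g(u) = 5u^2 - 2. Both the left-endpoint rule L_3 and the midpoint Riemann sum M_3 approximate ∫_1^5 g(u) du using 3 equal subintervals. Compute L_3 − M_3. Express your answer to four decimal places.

-71.1111

L_3 ≈ 124.592593.
M_3 ≈ 195.703704.
L_3 − M_3 ≈ -71.1111.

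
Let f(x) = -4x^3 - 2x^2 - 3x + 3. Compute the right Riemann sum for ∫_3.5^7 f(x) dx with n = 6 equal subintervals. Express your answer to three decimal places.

-2883.194

Δx = (7 − 3.5)/6 = 7/12.
Right endpoints: 49/12, 14/3, 5.25, 35/6, 77/12, 7.
f(49/12) = -136051/432, f(14/3) = -12449/27, f(5.25) = -646.6875, f(35/6) = -47333/54, f(77/12) = -499127/432, f(7) = -1488.
Sum = Δx · [f(49/12) + f(14/3) + f(5.25) + ...].
Sum ≈ -2883.194.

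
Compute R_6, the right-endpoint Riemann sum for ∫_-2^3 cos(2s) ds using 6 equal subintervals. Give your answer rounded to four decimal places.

Δs = (3 − (-2))/6 = 5/6.
Right endpoints: -7/6, -1/3, 0.5, 4/3, 13/6, 3.
f(-7/6) ≈ -0.6908, f(-1/3) ≈ 0.7859, f(0.5) ≈ 0.5403, f(4/3) ≈ -0.8893, f(13/6) ≈ -0.3700, f(3) ≈ 0.9602.
Sum = Δs · [f(-7/6) + f(-1/3) + f(0.5) + ...].
Sum ≈ 0.2802.

0.2802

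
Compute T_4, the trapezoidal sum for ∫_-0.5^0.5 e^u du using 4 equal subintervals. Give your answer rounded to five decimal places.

1.04761

Δu = (0.5 − (-0.5))/4 = 0.25.
f(-0.5) ≈ 0.60653, f(-0.25) ≈ 0.77880, f(0) ≈ 1.00000, f(0.25) ≈ 1.28403, f(0.5) ≈ 1.64872.
T_4 = (Δu/2)·[f(u_0) + 2f(u_1) + 2f(u_2) + 2f(u_3) + f(u_4)].
Sum ≈ 1.04761.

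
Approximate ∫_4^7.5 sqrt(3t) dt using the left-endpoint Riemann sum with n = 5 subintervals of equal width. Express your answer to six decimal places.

14.026955

Δt = (7.5 − 4)/5 = 0.7.
Left endpoints: 4, 4.7, 5.4, 6.1, 6.8.
f(4) ≈ 3.464102, f(4.7) ≈ 3.754997, f(5.4) ≈ 4.024922, f(6.1) ≈ 4.277850, f(6.8) ≈ 4.516636.
Sum = Δt · [f(4) + f(4.7) + f(5.4) + f(6.1) + f(6.8)].
Sum ≈ 14.026955.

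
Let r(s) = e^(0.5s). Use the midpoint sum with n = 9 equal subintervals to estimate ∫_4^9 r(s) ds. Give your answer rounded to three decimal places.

Δs = (9 − 4)/9 = 5/9.
Midpoints: 77/18, 29/6, 97/18, 107/18, 6.5, 127/18, 137/18, 49/6, 157/18.
r(77/18) ≈ 8.490, r(29/6) ≈ 11.208, r(97/18) ≈ 14.797, r(107/18) ≈ 19.535, r(6.5) ≈ 25.790, r(127/18) ≈ 34.048, r(137/18) ≈ 44.950, r(49/6) ≈ 59.343, r(157/18) ≈ 78.344.
Sum = Δs · [r(77/18) + r(29/6) + r(97/18) + ...].
Sum ≈ 164.726.

164.726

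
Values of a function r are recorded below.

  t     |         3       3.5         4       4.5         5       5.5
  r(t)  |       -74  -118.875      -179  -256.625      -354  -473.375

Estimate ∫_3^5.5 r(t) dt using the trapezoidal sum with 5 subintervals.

Δt = 0.5.
T_5 = (0.5/2)·[(-74) + 2·(-118.875) + 2·(-179) + 2·(-256.625) + 2·(-354) + (-473.375)] = -591.09375.

-591.09375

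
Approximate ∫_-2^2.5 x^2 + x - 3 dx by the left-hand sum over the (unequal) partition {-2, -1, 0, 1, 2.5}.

Subinterval widths: 1, 1, 1, 1.5.
Left endpoints: -2, -1, 0, 1.
f(-2) = -1, f(-1) = -3, f(0) = -3, f(1) = -1.
Sum = Σ Δx_i · f(x_i).
Sum = -8.5.

-8.5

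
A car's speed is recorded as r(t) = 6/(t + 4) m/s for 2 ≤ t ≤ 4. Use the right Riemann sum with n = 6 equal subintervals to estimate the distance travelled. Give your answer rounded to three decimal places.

Δt = (4 − 2)/6 = 1/3.
Right endpoints: 7/3, 8/3, 3, 10/3, 11/3, 4.
r(7/3) = 18/19, r(8/3) = 0.9, r(3) = 6/7, r(10/3) = 9/11, r(11/3) = 18/23, r(4) = 0.75.
Sum = Δt · [r(7/3) + r(8/3) + r(3) + ...].
Sum ≈ 1.685.

1.685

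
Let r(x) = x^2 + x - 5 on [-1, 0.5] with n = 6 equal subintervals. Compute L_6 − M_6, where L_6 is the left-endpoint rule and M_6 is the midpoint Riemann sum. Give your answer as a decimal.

-0.0703125

L_6 = -7.578125.
M_6 = -7.5078125.
L_6 − M_6 = -0.0703125.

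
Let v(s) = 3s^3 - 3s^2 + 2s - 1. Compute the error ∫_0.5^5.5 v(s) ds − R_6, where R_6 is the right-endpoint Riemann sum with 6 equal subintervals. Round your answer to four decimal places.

-188.3681

Exact integral: ∫_0.5^5.5 v(s) ds = 545.
R_6 ≈ 733.368056.
Error ≈ 545 − 733.368056 ≈ -188.3681.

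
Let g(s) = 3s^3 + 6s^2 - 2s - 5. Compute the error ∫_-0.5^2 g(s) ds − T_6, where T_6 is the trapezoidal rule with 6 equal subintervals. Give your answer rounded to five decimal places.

Exact integral: ∫_-0.5^2 g(s) ds = 11.953125.
T_6 ≈ 12.8754340.
Error ≈ 11.953125 − 12.8754340 ≈ -0.92231.

-0.92231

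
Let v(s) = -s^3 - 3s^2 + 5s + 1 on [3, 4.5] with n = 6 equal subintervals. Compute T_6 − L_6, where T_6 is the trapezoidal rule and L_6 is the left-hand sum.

T_6 = -116.98828125.
L_6 = -105.69140625.
T_6 − L_6 = -11.296875.

-11.296875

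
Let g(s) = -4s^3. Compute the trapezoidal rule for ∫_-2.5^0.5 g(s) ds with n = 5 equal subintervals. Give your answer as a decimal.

Δs = (0.5 − (-2.5))/5 = 0.6.
g(-2.5) = 62.5, g(-1.9) = 27.436, g(-1.3) = 8.788, g(-0.7) = 1.372, g(-0.1) = 0.004, g(0.5) = -0.5.
T_5 = (Δs/2)·[g(s_0) + 2g(s_1) + ... + 2g(s_{4}) + g(s_5)].
Sum = 41.16.

41.16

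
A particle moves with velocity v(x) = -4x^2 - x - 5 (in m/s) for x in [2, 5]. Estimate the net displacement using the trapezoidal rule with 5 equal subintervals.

Δx = (5 − 2)/5 = 0.6.
v(2) = -23, v(2.6) = -34.64, v(3.2) = -49.16, v(3.8) = -66.56, v(4.4) = -86.84, v(5) = -110.
T_5 = (Δx/2)·[v(x_0) + 2v(x_1) + ... + 2v(x_{4}) + v(x_5)].
Sum = -182.22.

-182.22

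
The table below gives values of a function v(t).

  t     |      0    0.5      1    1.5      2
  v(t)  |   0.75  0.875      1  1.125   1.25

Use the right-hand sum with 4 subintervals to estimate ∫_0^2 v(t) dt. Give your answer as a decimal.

2.125

Δt = 0.5.
Sum = 0.5·[0.875 + 1 + 1.125 + 1.25] = 2.125.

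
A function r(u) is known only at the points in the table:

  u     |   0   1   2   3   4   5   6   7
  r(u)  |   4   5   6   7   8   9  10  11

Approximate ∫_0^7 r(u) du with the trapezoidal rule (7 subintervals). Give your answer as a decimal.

52.5

Δu = 1.
T_7 = (1/2)·[4 + 2·5 + 2·6 + 2·7 + 2·8 + 2·9 + 2·10 + 11] = 52.5.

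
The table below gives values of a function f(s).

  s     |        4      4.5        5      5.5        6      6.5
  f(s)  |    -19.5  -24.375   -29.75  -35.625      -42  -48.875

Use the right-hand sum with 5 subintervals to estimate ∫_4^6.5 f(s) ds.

-90.3125

Δs = 0.5.
Sum = 0.5·[(-24.375) + (-29.75) + (-35.625) + (-42) + (-48.875)] = -90.3125.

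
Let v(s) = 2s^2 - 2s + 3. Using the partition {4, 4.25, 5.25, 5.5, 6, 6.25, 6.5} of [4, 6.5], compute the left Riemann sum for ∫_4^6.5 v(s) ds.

Subinterval widths: 0.25, 1, 0.25, 0.5, 0.25, 0.25.
Left endpoints: 4, 4.25, 5.25, 5.5, 6, 6.25.
v(4) = 27, v(4.25) = 30.625, v(5.25) = 47.625, v(5.5) = 52.5, v(6) = 63, v(6.25) = 68.625.
Sum = Σ Δs_i · v(s_i).
Sum = 108.4375.

108.4375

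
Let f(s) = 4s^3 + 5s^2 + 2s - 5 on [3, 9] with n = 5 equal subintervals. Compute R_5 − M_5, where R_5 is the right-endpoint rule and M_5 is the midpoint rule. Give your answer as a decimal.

R_5 = 9710.88.
M_5 = 7636.56.
R_5 − M_5 = 2074.32.

2074.32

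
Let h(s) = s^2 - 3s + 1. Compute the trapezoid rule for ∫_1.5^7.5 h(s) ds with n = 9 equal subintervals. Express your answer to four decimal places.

Δs = (7.5 − 1.5)/9 = 2/3.
h(1.5) = -1.25, h(13/6) = -29/36, h(17/6) = 19/36, h(3.5) = 2.75, h(25/6) = 211/36, h(29/6) = 355/36, h(5.5) = 14.75, h(37/6) = 739/36, h(41/6) = 979/36, h(7.5) = 34.75.
T_9 = (Δs/2)·[h(s_0) + 2h(s_1) + ... + 2h(s_{8}) + h(s_9)].
Sum ≈ 64.9444.

64.9444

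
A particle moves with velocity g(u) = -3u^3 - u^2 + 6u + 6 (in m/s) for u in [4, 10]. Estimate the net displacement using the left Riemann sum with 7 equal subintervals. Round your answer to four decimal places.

Δu = (10 − 4)/7 = 6/7.
Left endpoints: 4, 34/7, 40/7, 46/7, 52/7, 58/7, 64/7.
g(4) = -178, g(34/7) = -113950/343, g(40/7) = -189382/343, g(46/7) = -291238/343, g(52/7) = -423406/343, g(58/7) = -589774/343, g(64/7) = -794230/343.
Sum = Δu · [g(4) + g(34/7) + g(40/7) + ...].
Sum ≈ -6155.0204.

-6155.0204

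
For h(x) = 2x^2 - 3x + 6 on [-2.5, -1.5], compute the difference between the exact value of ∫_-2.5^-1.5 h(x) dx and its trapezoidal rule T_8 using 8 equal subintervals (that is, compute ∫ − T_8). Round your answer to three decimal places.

-0.005

Exact integral: ∫_-2.5^-1.5 h(x) dx ≈ 20.16667.
T_8 = 20.171875.
Error ≈ 20.16667 − 20.171875 ≈ -0.005.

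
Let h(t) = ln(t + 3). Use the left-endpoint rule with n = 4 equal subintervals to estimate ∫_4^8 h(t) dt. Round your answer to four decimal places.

8.5252

Δt = (8 − 4)/4 = 1.
Left endpoints: 4, 5, 6, 7.
h(4) ≈ 1.9459, h(5) ≈ 2.0794, h(6) ≈ 2.1972, h(7) ≈ 2.3026.
Sum = Δt · [h(4) + h(5) + h(6) + h(7)].
Sum ≈ 8.5252.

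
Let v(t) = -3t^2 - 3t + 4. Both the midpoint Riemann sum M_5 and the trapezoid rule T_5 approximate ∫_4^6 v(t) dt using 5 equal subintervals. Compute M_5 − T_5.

M_5 = -173.92.
T_5 = -174.16.
M_5 − T_5 = 0.24.

0.24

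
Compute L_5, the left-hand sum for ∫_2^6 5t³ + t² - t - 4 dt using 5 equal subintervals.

1236.16

Δt = (6 − 2)/5 = 0.8.
Left endpoints: 2, 2.8, 3.6, 4.4, 5.2.
f(2) = 38, f(2.8) = 110.8, f(3.6) = 238.64, f(4.4) = 436.88, f(5.2) = 720.88.
Sum = Δt · [f(2) + f(2.8) + f(3.6) + f(4.4) + f(5.2)].
Sum = 1236.16.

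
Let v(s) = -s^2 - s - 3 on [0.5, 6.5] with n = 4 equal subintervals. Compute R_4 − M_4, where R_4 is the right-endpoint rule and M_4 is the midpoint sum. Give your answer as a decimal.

-39.375

R_4 = -168.75.
M_4 = -129.375.
R_4 − M_4 = -39.375.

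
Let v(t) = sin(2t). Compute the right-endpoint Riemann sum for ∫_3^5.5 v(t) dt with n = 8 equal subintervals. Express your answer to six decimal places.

Δt = (5.5 − 3)/8 = 0.3125.
Right endpoints: 3.3125, 3.625, 3.9375, 4.25, 4.5625, 4.875, 5.1875, 5.5.
v(3.3125) ≈ 0.335197, v(3.625) ≈ 0.823081, v(3.9375) ≈ 0.999779, v(4.25) ≈ 0.798487, v(4.5625) ≈ 0.295308, v(4.875) ≈ -0.319519, v(5.1875) ≈ -0.813545, v(5.5) ≈ -0.999990.
Sum = Δt · [v(3.3125) + v(3.625) + v(3.9375) + ...].
Sum ≈ 0.349625.

0.349625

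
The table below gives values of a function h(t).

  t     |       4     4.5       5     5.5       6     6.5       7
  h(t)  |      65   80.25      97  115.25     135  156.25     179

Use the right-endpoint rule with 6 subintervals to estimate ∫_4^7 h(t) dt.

381.375

Δt = 0.5.
Sum = 0.5·[80.25 + 97 + 115.25 + 135 + 156.25 + 179] = 381.375.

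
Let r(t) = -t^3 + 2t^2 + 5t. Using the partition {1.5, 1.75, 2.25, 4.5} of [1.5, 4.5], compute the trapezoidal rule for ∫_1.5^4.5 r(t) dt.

-13.265625

Subinterval widths: 0.25, 0.5, 2.25.
r(1.5) = 8.625, r(1.75) = 9.515625, r(2.25) = 9.984375, r(4.5) = -28.125.
On each subinterval the trapezoid contributes (Δt_i/2)·[r(t_{i-1}) + r(t_i)].
Sum = -13.265625.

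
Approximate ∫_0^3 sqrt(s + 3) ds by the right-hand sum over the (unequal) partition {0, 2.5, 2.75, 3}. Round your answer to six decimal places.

7.074871

Subinterval widths: 2.5, 0.25, 0.25.
Right endpoints: 2.5, 2.75, 3.
f(2.5) ≈ 2.345208, f(2.75) ≈ 2.397916, f(3) ≈ 2.449490.
Sum = Σ Δs_i · f(s_i).
Sum ≈ 7.074871.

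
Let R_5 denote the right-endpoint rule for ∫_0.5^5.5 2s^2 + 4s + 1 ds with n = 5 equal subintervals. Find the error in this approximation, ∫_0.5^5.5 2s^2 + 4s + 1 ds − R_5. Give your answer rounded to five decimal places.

Exact integral: ∫_0.5^5.5 f(s) ds ≈ 175.8333333.
R_5 = 217.5.
Error ≈ 175.8333333 − 217.5 ≈ -41.66667.

-41.66667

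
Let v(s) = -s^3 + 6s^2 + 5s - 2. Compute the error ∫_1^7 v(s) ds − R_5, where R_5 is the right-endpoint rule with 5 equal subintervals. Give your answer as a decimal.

Exact integral: ∫_1^7 v(s) ds = 192.
R_5 = 168.96.
Error = 192 − 168.96 = 23.04.

23.04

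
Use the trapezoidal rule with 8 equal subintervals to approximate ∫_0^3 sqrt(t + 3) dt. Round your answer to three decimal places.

6.333

Δt = (3 − 0)/8 = 0.375.
f(0) ≈ 1.732, f(0.375) ≈ 1.837, f(0.75) ≈ 1.936, f(1.125) ≈ 2.031, f(1.5) ≈ 2.121, f(1.875) ≈ 2.208, f(2.25) ≈ 2.291, f(2.625) ≈ 2.372, f(3) ≈ 2.449.
T_8 = (Δt/2)·[f(t_0) + 2f(t_1) + ... + 2f(t_{7}) + f(t_8)].
Sum ≈ 6.333.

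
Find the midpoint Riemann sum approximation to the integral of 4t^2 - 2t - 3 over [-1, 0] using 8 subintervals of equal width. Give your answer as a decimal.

Δt = (0 − (-1))/8 = 0.125.
Midpoints: -0.9375, -0.8125, -0.6875, -0.5625, -0.4375, -0.3125, -0.1875, -0.0625.
f(-0.9375) = 2.390625, f(-0.8125) = 1.265625, f(-0.6875) = 0.265625, f(-0.5625) = -0.609375, f(-0.4375) = -1.359375, f(-0.3125) = -1.984375, f(-0.1875) = -2.484375, f(-0.0625) = -2.859375.
Sum = Δt · [f(-0.9375) + f(-0.8125) + f(-0.6875) + ...].
Sum = -0.671875.

-0.671875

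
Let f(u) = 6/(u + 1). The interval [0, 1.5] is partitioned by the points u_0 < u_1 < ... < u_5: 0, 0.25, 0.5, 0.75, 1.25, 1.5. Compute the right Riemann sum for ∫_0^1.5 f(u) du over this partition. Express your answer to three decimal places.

Subinterval widths: 0.25, 0.25, 0.25, 0.5, 0.25.
Right endpoints: 0.25, 0.5, 0.75, 1.25, 1.5.
f(0.25) = 4.8, f(0.5) = 4, f(0.75) = 24/7, f(1.25) = 8/3, f(1.5) = 2.4.
Sum = Σ Δu_i · f(u_i).
Sum ≈ 4.990.

4.990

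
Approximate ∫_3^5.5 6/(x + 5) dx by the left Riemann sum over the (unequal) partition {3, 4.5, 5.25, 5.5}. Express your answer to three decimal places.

1.745

Subinterval widths: 1.5, 0.75, 0.25.
Left endpoints: 3, 4.5, 5.25.
f(3) = 0.75, f(4.5) = 12/19, f(5.25) = 24/41.
Sum = Σ Δx_i · f(x_i).
Sum ≈ 1.745.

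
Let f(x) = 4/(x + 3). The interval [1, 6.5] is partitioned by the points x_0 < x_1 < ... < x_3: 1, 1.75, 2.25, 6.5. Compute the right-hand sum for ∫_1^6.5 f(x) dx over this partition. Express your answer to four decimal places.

2.8020

Subinterval widths: 0.75, 0.5, 4.25.
Right endpoints: 1.75, 2.25, 6.5.
f(1.75) = 16/19, f(2.25) = 16/21, f(6.5) = 8/19.
Sum = Σ Δx_i · f(x_i).
Sum ≈ 2.8020.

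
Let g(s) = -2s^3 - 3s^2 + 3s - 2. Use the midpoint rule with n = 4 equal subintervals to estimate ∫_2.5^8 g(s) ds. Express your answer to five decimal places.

Δs = (8 − 2.5)/4 = 1.375.
Midpoints: 3.1875, 4.5625, 5.9375, 7.3125.
g(3.1875) = -179587/2048, g(4.5625) = -492977/2048, g(5.9375) = -1041591/2048, g(7.3125) = -1889317/2048.
Sum = Δs · [g(3.1875) + g(4.5625) + g(5.9375) + g(7.3125)].
Sum ≈ -2419.32324.

-2419.32324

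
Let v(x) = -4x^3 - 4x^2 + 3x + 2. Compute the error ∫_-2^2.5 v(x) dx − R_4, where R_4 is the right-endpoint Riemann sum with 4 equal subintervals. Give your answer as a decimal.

57.26953125

Exact integral: ∫_-2^2.5 v(x) dx = -42.1875.
R_4 = -99.45703125.
Error = -42.1875 − (-99.45703125) = 57.26953125.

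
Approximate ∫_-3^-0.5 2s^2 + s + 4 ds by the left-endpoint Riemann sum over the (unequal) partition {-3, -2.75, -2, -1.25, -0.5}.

Subinterval widths: 0.25, 0.75, 0.75, 0.75.
Left endpoints: -3, -2.75, -2, -1.25.
f(-3) = 19, f(-2.75) = 16.375, f(-2) = 10, f(-1.25) = 5.875.
Sum = Σ Δs_i · f(s_i).
Sum = 28.9375.

28.9375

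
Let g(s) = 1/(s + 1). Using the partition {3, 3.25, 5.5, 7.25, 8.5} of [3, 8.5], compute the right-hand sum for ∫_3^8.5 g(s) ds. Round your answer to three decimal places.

0.749

Subinterval widths: 0.25, 2.25, 1.75, 1.25.
Right endpoints: 3.25, 5.5, 7.25, 8.5.
g(3.25) = 4/17, g(5.5) = 2/13, g(7.25) = 4/33, g(8.5) = 2/19.
Sum = Σ Δs_i · g(s_i).
Sum ≈ 0.749.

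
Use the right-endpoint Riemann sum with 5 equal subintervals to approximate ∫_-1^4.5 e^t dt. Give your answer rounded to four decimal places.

Δt = (4.5 − (-1))/5 = 1.1.
Right endpoints: 0.1, 1.2, 2.3, 3.4, 4.5.
f(0.1) ≈ 1.1052, f(1.2) ≈ 3.3201, f(2.3) ≈ 9.9742, f(3.4) ≈ 29.9641, f(4.5) ≈ 90.0171.
Sum = Δt · [f(0.1) + f(1.2) + f(2.3) + f(3.4) + f(4.5)].
Sum ≈ 147.8188.

147.8188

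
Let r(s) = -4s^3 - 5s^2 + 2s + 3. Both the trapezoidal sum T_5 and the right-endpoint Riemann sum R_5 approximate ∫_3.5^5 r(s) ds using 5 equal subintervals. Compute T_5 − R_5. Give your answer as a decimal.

58.3875

T_5 = -595.8225.
R_5 = -654.21.
T_5 − R_5 = 58.3875.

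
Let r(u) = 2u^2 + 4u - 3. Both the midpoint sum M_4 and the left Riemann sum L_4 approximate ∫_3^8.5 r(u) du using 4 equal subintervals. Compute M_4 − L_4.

96.89453125

M_4 = 499.68359375.
L_4 = 402.7890625.
M_4 − L_4 = 96.89453125.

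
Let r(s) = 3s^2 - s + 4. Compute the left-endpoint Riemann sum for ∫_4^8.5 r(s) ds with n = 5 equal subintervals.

Δs = (8.5 − 4)/5 = 0.9.
Left endpoints: 4, 4.9, 5.8, 6.7, 7.6.
r(4) = 48, r(4.9) = 71.13, r(5.8) = 99.12, r(6.7) = 131.97, r(7.6) = 169.68.
Sum = Δs · [r(4) + r(4.9) + r(5.8) + r(6.7) + r(7.6)].
Sum = 467.91.

467.91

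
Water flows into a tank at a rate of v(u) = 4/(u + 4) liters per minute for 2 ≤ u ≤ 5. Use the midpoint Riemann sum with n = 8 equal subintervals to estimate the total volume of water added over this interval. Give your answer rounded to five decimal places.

Δu = (5 − 2)/8 = 0.375.
Midpoints: 2.1875, 2.5625, 2.9375, 3.3125, 3.6875, 4.0625, 4.4375, 4.8125.
v(2.1875) = 64/99, v(2.5625) = 64/105, v(2.9375) = 64/111, v(3.3125) = 64/117, v(3.6875) = 64/123, v(4.0625) = 64/129, v(4.4375) = 64/135, v(4.8125) = 64/141.
Sum = Δu · [v(2.1875) + v(2.5625) + v(2.9375) + ...].
Sum ≈ 1.62150.

1.62150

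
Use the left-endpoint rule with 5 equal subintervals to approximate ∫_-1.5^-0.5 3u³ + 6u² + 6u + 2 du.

-1.645

Δu = (-0.5 − (-1.5))/5 = 0.2.
Left endpoints: -1.5, -1.3, -1.1, -0.9, -0.7.
f(-1.5) = -3.625, f(-1.3) = -2.251, f(-1.1) = -1.333, f(-0.9) = -0.727, f(-0.7) = -0.289.
Sum = Δu · [f(-1.5) + f(-1.3) + f(-1.1) + f(-0.9) + f(-0.7)].
Sum = -1.645.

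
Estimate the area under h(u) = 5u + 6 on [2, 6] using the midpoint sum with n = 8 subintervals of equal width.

104

Δu = (6 − 2)/8 = 0.5.
Midpoints: 2.25, 2.75, 3.25, 3.75, 4.25, 4.75, 5.25, 5.75.
h(2.25) = 17.25, h(2.75) = 19.75, h(3.25) = 22.25, h(3.75) = 24.75, h(4.25) = 27.25, h(4.75) = 29.75, h(5.25) = 32.25, h(5.75) = 34.75.
Sum = Δu · [h(2.25) + h(2.75) + h(3.25) + ...].
Sum = 104.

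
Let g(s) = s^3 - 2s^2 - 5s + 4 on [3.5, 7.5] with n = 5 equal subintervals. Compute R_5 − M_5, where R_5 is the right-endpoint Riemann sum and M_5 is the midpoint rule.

117.68

R_5 = 521.42.
M_5 = 403.74.
R_5 − M_5 = 117.68.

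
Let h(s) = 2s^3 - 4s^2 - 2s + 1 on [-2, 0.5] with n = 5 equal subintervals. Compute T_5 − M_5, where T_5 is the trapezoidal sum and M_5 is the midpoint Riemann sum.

-1.328125

T_5 = -13.4375.
M_5 = -12.109375.
T_5 − M_5 = -1.328125.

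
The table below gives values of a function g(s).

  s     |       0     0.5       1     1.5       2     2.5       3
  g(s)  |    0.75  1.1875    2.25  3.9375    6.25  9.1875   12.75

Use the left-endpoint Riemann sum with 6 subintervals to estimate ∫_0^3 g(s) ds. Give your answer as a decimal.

11.78125

Δs = 0.5.
Sum = 0.5·[0.75 + 1.1875 + 2.25 + 3.9375 + 6.25 + 9.1875] = 11.78125.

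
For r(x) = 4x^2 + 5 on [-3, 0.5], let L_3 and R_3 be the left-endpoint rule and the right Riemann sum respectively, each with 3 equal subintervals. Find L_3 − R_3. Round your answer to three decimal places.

L_3 ≈ 77.25926.
R_3 ≈ 36.42593.
L_3 − R_3 ≈ 40.833.

40.833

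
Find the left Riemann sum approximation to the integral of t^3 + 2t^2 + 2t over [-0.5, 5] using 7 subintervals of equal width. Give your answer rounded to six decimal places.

Δt = (5 − (-0.5))/7 = 11/14.
Left endpoints: -0.5, 2/7, 15/14, 13/7, 37/14, 24/7, 59/14.
f(-0.5) = -0.625, f(2/7) = 260/343, f(15/14) = 15555/2744, f(13/7) = 5837/343, f(37/14) = 103489/2744, f(24/7) = 24240/343, f(59/14) = 325975/2744.
Sum = Δt · [f(-0.5) + f(2/7) + f(15/14) + ...].
Sum ≈ 196.428571.

196.428571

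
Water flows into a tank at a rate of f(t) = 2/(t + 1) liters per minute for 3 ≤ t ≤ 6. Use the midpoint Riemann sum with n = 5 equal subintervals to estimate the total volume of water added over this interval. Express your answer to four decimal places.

1.1180

Δt = (6 − 3)/5 = 0.6.
Midpoints: 3.3, 3.9, 4.5, 5.1, 5.7.
f(3.3) = 20/43, f(3.9) = 20/49, f(4.5) = 4/11, f(5.1) = 20/61, f(5.7) = 20/67.
Sum = Δt · [f(3.3) + f(3.9) + f(4.5) + f(5.1) + f(5.7)].
Sum ≈ 1.1180.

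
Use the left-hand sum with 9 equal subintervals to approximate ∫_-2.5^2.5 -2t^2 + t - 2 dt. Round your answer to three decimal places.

Δt = (2.5 − (-2.5))/9 = 5/9.
Left endpoints: -2.5, -35/18, -25/18, -5/6, -5/18, 5/18, 5/6, 25/18, 35/18.
f(-2.5) = -17, f(-35/18) = -932/81, f(-25/18) = -587/81, f(-5/6) = -38/9, f(-5/18) = -197/81, f(5/18) = -152/81, f(5/6) = -23/9, f(25/18) = -362/81, f(35/18) = -617/81.
Sum = Δt · [f(-2.5) + f(-35/18) + f(-25/18) + ...].
Sum ≈ -32.737.

-32.737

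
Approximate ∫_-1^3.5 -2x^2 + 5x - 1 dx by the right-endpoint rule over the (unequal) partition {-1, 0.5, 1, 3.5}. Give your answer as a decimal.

-17.5

Subinterval widths: 1.5, 0.5, 2.5.
Right endpoints: 0.5, 1, 3.5.
f(0.5) = 1, f(1) = 2, f(3.5) = -8.
Sum = Σ Δx_i · f(x_i).
Sum = -17.5.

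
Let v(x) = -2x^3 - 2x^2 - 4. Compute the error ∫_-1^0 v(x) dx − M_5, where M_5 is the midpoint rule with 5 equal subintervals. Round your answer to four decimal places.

0.0033

Exact integral: ∫_-1^0 v(x) dx ≈ -4.166667.
M_5 = -4.17.
Error ≈ -4.166667 − (-4.17) ≈ 0.0033.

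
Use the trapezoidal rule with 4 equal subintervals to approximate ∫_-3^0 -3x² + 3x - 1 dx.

Δx = (0 − (-3))/4 = 0.75.
f(-3) = -37, f(-2.25) = -22.9375, f(-1.5) = -12.25, f(-0.75) = -4.9375, f(0) = -1.
T_4 = (Δx/2)·[f(x_0) + 2f(x_1) + 2f(x_2) + 2f(x_3) + f(x_4)].
Sum = -44.34375.

-44.34375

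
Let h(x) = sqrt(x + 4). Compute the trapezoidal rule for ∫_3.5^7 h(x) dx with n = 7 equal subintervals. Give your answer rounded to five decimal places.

Δx = (7 − 3.5)/7 = 0.5.
h(3.5) ≈ 2.73861, h(4) ≈ 2.82843, h(4.5) ≈ 2.91548, h(5) ≈ 3.00000, h(5.5) ≈ 3.08221, h(6) ≈ 3.16228, h(6.5) ≈ 3.24037, h(7) ≈ 3.31662.
T_7 = (Δx/2)·[h(x_0) + 2h(x_1) + ... + 2h(x_{6}) + h(x_7)].
Sum ≈ 10.62819.

10.62819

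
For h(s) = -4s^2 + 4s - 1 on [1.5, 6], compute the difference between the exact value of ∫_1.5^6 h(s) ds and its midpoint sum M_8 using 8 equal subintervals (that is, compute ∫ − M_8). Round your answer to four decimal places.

Exact integral: ∫_1.5^6 h(s) ds = -220.5.
M_8 ≈ -220.025391.
Error ≈ -220.5 − (-220.025391) ≈ -0.4746.

-0.4746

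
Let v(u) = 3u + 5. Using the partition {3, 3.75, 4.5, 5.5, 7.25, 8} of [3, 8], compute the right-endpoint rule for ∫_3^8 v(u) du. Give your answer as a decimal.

Subinterval widths: 0.75, 0.75, 1, 1.75, 0.75.
Right endpoints: 3.75, 4.5, 5.5, 7.25, 8.
v(3.75) = 16.25, v(4.5) = 18.5, v(5.5) = 21.5, v(7.25) = 26.75, v(8) = 29.
Sum = Σ Δu_i · v(u_i).
Sum = 116.125.

116.125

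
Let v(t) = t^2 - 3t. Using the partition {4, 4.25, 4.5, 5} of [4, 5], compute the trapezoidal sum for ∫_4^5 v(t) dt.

6.859375

Subinterval widths: 0.25, 0.25, 0.5.
v(4) = 4, v(4.25) = 5.3125, v(4.5) = 6.75, v(5) = 10.
On each subinterval the trapezoid contributes (Δt_i/2)·[v(t_{i-1}) + v(t_i)].
Sum = 6.859375.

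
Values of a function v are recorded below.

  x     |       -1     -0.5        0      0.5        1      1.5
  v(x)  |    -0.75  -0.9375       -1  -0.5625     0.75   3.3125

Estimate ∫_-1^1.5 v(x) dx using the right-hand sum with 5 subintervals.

Δx = 0.5.
Sum = 0.5·[(-0.9375) + (-1) + (-0.5625) + 0.75 + 3.3125] = 0.78125.

0.78125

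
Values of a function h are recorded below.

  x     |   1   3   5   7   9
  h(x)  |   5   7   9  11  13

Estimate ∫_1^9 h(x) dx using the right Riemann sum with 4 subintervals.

Δx = 2.
Sum = 2·[7 + 9 + 11 + 13] = 80.

80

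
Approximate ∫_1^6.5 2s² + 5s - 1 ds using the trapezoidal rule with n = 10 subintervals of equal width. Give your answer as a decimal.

280.59625

Δs = (6.5 − 1)/10 = 0.55.
f(1) = 6, f(1.55) = 11.555, f(2.1) = 18.32, f(2.65) = 26.295, f(3.2) = 35.48, f(3.75) = 45.875, f(4.3) = 57.48, f(4.85) = 70.295, f(5.4) = 84.32, f(5.95) = 99.555, f(6.5) = 116.
T_10 = (Δs/2)·[f(s_0) + 2f(s_1) + ... + 2f(s_{9}) + f(s_10)].
Sum = 280.59625.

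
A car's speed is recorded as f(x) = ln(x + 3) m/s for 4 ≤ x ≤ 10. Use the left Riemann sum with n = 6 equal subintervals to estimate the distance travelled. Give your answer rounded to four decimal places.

13.4080

Δx = (10 − 4)/6 = 1.
Left endpoints: 4, 5, 6, 7, 8, 9.
f(4) ≈ 1.9459, f(5) ≈ 2.0794, f(6) ≈ 2.1972, f(7) ≈ 2.3026, f(8) ≈ 2.3979, f(9) ≈ 2.4849.
Sum = Δx · [f(4) + f(5) + f(6) + ...].
Sum ≈ 13.4080.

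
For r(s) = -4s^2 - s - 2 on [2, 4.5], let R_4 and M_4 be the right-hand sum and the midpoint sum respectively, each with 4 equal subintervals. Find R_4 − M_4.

-22.0703125

R_4 = -145.703125.
M_4 = -123.6328125.
R_4 − M_4 = -22.0703125.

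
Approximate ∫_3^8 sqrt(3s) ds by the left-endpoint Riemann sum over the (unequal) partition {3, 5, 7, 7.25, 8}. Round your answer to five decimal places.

Subinterval widths: 2, 2, 0.25, 0.75.
Left endpoints: 3, 5, 7, 7.25.
f(3) ≈ 3.00000, f(5) ≈ 3.87298, f(7) ≈ 4.58258, f(7.25) ≈ 4.66369.
Sum = Σ Δs_i · f(s_i).
Sum ≈ 18.38938.

18.38938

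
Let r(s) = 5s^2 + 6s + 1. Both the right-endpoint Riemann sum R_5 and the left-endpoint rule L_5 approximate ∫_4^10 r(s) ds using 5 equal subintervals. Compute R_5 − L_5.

547.2

R_5 = 2098.8.
L_5 = 1551.6.
R_5 − L_5 = 547.2.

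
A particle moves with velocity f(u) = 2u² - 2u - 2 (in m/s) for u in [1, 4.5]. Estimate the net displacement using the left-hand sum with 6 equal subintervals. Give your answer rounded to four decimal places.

25.0428

Δu = (4.5 − 1)/6 = 7/12.
Left endpoints: 1, 19/12, 13/6, 2.75, 10/3, 47/12.
f(1) = -2, f(19/12) = -11/72, f(13/6) = 55/18, f(2.75) = 7.625, f(10/3) = 122/9, f(47/12) = 1501/72.
Sum = Δu · [f(1) + f(19/12) + f(13/6) + ...].
Sum ≈ 25.0428.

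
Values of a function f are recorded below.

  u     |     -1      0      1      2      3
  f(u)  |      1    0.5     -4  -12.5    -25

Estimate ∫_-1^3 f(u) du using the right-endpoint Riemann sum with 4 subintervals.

-41

Δu = 1.
Sum = 1·[0.5 + (-4) + (-12.5) + (-25)] = -41.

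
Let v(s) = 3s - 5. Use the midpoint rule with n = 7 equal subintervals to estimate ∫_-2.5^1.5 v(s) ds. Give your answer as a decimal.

-26

Δs = (1.5 − (-2.5))/7 = 4/7.
Midpoints: -31/14, -23/14, -15/14, -0.5, 1/14, 9/14, 17/14.
v(-31/14) = -163/14, v(-23/14) = -139/14, v(-15/14) = -115/14, v(-0.5) = -6.5, v(1/14) = -67/14, v(9/14) = -43/14, v(17/14) = -19/14.
Sum = Δs · [v(-31/14) + v(-23/14) + v(-15/14) + ...].
Sum = -26.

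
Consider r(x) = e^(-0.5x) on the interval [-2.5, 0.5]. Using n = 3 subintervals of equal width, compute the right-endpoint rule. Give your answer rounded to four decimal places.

Δx = (0.5 − (-2.5))/3 = 1.
Right endpoints: -1.5, -0.5, 0.5.
r(-1.5) ≈ 2.1170, r(-0.5) ≈ 1.2840, r(0.5) ≈ 0.7788.
Sum = Δx · [r(-1.5) + r(-0.5) + r(0.5)].
Sum ≈ 4.1798.

4.1798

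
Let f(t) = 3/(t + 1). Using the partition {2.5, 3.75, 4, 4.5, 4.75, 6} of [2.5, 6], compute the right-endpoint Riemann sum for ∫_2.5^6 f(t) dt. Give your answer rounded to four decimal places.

Subinterval widths: 1.25, 0.25, 0.5, 0.25, 1.25.
Right endpoints: 3.75, 4, 4.5, 4.75, 6.
f(3.75) = 12/19, f(4) = 0.6, f(4.5) = 6/11, f(4.75) = 12/23, f(6) = 3/7.
Sum = Σ Δt_i · f(t_i).
Sum ≈ 1.8784.

1.8784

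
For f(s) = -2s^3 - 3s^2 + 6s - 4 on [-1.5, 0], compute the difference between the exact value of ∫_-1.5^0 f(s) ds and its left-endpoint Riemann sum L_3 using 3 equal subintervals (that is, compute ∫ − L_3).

Exact integral: ∫_-1.5^0 f(s) ds = -13.59375.
L_3 = -15.75.
Error = -13.59375 − (-15.75) = 2.15625.

2.15625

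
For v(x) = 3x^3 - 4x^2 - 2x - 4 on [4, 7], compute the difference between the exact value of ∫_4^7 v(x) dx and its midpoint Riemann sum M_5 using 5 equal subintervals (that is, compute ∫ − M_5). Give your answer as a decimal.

Exact integral: ∫_4^7 v(x) dx = 1191.75.
M_5 = 1187.655.
Error = 1191.75 − 1187.655 = 4.095.

4.095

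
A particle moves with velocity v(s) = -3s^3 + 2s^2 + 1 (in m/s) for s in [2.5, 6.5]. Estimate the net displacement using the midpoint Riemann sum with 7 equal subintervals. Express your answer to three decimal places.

-1128.643

Δs = (6.5 − 2.5)/7 = 4/7.
Midpoints: 39/14, 47/14, 55/14, 4.5, 71/14, 79/14, 87/14.
v(39/14) = -132625/2744, v(47/14) = -246873/2744, v(55/14) = -411681/2744, v(4.5) = -231.875, v(71/14) = -929841/2744, v(79/14) = -1301625/2744, v(87/14) = -1760833/2744.
Sum = Δs · [v(39/14) + v(47/14) + v(55/14) + ...].
Sum ≈ -1128.643.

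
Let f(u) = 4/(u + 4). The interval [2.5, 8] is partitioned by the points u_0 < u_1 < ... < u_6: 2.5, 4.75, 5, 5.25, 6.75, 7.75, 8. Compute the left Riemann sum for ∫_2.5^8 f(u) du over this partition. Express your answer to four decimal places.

Subinterval widths: 2.25, 0.25, 0.25, 1.5, 1, 0.25.
Left endpoints: 2.5, 4.75, 5, 5.25, 6.75, 7.75.
f(2.5) = 8/13, f(4.75) = 16/35, f(5) = 4/9, f(5.25) = 16/37, f(6.75) = 16/43, f(7.75) = 16/47.
Sum = Σ Δu_i · f(u_i).
Sum ≈ 2.7159.

2.7159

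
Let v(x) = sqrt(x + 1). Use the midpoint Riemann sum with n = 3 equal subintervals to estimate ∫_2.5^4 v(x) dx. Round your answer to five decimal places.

Δx = (4 − 2.5)/3 = 0.5.
Midpoints: 2.75, 3.25, 3.75.
v(2.75) ≈ 1.93649, v(3.25) ≈ 2.06155, v(3.75) ≈ 2.17945.
Sum = Δx · [v(2.75) + v(3.25) + v(3.75)].
Sum ≈ 3.08875.

3.08875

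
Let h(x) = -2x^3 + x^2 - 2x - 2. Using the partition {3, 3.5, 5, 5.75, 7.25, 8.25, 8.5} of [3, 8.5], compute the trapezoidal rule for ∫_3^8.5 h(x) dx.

Subinterval widths: 0.5, 1.5, 0.75, 1.5, 1, 0.25.
h(3) = -53, h(3.5) = -82.5, h(5) = -237, h(5.75) = -360.65625, h(7.25) = -726.09375, h(8.25) = -1073.46875, h(8.5) = -1175.
On each subinterval the trapezoid contributes (Δx_i/2)·[h(x_{i-1}) + h(x_i)].
Sum = -2493.5234375.

-2493.5234375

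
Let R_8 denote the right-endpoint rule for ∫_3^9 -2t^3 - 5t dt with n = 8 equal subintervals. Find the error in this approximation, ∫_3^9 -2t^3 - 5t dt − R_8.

558

Exact integral: ∫_3^9 f(t) dt = -3420.
R_8 = -3978.
Error = -3420 − (-3978) = 558.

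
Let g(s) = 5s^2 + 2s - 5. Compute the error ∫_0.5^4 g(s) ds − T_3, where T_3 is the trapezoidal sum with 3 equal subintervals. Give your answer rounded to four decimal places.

-3.9699

Exact integral: ∫_0.5^4 g(s) ds ≈ 104.708333.
T_3 ≈ 108.678241.
Error ≈ 104.708333 − 108.678241 ≈ -3.9699.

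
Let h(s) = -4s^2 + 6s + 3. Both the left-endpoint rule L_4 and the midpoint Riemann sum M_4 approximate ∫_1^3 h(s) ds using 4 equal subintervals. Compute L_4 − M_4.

L_4 = 0.
M_4 = -4.5.
L_4 − M_4 = 4.5.

4.5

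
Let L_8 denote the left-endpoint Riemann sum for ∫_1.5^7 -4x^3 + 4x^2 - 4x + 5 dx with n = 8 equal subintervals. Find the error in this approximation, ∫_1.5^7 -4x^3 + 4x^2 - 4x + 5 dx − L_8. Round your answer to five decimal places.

Exact integral: ∫_1.5^7 f(x) dx ≈ -2009.1041667.
L_8 ≈ -1619.2021484.
Error ≈ -2009.1041667 − (-1619.2021484) ≈ -389.90202.

-389.90202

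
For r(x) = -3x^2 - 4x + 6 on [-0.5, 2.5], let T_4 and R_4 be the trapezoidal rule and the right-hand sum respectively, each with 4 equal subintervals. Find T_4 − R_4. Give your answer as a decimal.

11.25

T_4 = -10.59375.
R_4 = -21.84375.
T_4 − R_4 = 11.25.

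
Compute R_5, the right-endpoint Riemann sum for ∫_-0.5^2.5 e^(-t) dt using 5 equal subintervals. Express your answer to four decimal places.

Δt = (2.5 − (-0.5))/5 = 0.6.
Right endpoints: 0.1, 0.7, 1.3, 1.9, 2.5.
f(0.1) ≈ 0.9048, f(0.7) ≈ 0.4966, f(1.3) ≈ 0.2725, f(1.9) ≈ 0.1496, f(2.5) ≈ 0.0821.
Sum = Δt · [f(0.1) + f(0.7) + f(1.3) + f(1.9) + f(2.5)].
Sum ≈ 1.1434.

1.1434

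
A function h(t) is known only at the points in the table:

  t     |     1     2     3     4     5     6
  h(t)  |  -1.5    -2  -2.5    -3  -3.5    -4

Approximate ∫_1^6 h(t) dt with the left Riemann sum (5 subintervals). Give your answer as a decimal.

Δt = 1.
Sum = 1·[(-1.5) + (-2) + (-2.5) + (-3) + (-3.5)] = -12.5.

-12.5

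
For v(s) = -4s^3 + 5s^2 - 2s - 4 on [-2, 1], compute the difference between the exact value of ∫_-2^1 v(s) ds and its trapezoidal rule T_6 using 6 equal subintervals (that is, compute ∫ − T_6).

Exact integral: ∫_-2^1 v(s) ds = 21.
T_6 = 22.375.
Error = 21 − 22.375 = -1.375.

-1.375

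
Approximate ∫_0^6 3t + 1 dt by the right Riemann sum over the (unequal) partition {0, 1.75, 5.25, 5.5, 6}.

83.4375

Subinterval widths: 1.75, 3.5, 0.25, 0.5.
Right endpoints: 1.75, 5.25, 5.5, 6.
f(1.75) = 6.25, f(5.25) = 16.75, f(5.5) = 17.5, f(6) = 19.
Sum = Σ Δt_i · f(t_i).
Sum = 83.4375.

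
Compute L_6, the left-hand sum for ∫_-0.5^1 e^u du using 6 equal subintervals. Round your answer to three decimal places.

1.859

Δu = (1 − (-0.5))/6 = 0.25.
Left endpoints: -0.5, -0.25, 0, 0.25, 0.5, 0.75.
f(-0.5) ≈ 0.607, f(-0.25) ≈ 0.779, f(0) ≈ 1.000, f(0.25) ≈ 1.284, f(0.5) ≈ 1.649, f(0.75) ≈ 2.117.
Sum = Δu · [f(-0.5) + f(-0.25) + f(0) + ...].
Sum ≈ 1.859.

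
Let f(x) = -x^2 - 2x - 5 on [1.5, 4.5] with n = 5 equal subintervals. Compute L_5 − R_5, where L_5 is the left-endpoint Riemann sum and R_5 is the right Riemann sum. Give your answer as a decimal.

14.4

L_5 = -55.23.
R_5 = -69.63.
L_5 − R_5 = 14.4.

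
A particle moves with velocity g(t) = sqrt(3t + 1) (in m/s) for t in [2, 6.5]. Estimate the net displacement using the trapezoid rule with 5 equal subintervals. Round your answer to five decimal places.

Δt = (6.5 − 2)/5 = 0.9.
g(2) ≈ 2.64575, g(2.9) ≈ 3.11448, g(3.8) ≈ 3.52136, g(4.7) ≈ 3.88587, g(5.6) ≈ 4.21900, g(6.5) ≈ 4.52769.
T_5 = (Δt/2)·[g(t_0) + 2g(t_1) + ... + 2g(t_{4}) + g(t_5)].
Sum ≈ 16.49470.

16.49470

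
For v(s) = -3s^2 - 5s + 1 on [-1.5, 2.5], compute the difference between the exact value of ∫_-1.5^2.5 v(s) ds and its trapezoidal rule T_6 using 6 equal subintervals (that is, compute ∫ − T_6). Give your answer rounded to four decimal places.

0.8889

Exact integral: ∫_-1.5^2.5 v(s) ds = -25.
T_6 ≈ -25.888889.
Error ≈ -25 − (-25.888889) ≈ 0.8889.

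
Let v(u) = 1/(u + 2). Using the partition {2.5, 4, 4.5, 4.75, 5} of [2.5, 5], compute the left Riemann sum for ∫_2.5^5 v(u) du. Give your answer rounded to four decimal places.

0.4922

Subinterval widths: 1.5, 0.5, 0.25, 0.25.
Left endpoints: 2.5, 4, 4.5, 4.75.
v(2.5) = 2/9, v(4) = 1/6, v(4.5) = 2/13, v(4.75) = 4/27.
Sum = Σ Δu_i · v(u_i).
Sum ≈ 0.4922.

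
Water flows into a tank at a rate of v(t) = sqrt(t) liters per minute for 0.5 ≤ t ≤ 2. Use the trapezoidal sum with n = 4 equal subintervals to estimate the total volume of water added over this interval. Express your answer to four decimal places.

Δt = (2 − 0.5)/4 = 0.375.
v(0.5) ≈ 0.7071, v(0.875) ≈ 0.9354, v(1.25) ≈ 1.1180, v(1.625) ≈ 1.2748, v(2) ≈ 1.4142.
T_4 = (Δt/2)·[v(t_0) + 2v(t_1) + 2v(t_2) + 2v(t_3) + v(t_4)].
Sum ≈ 1.6458.

1.6458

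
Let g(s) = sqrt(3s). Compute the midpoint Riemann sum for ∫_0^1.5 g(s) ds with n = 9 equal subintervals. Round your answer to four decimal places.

2.1277

Δs = (1.5 − 0)/9 = 1/6.
Midpoints: 1/12, 0.25, 5/12, 7/12, 0.75, 11/12, 13/12, 1.25, 17/12.
g(1/12) ≈ 0.5000, g(0.25) ≈ 0.8660, g(5/12) ≈ 1.1180, g(7/12) ≈ 1.3229, g(0.75) ≈ 1.5000, g(11/12) ≈ 1.6583, g(13/12) ≈ 1.8028, g(1.25) ≈ 1.9365, g(17/12) ≈ 2.0616.
Sum = Δs · [g(1/12) + g(0.25) + g(5/12) + ...].
Sum ≈ 2.1277.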